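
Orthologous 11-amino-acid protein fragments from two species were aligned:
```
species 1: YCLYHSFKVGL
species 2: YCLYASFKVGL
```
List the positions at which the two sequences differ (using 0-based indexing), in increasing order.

Differences at position 4 (H→A).

4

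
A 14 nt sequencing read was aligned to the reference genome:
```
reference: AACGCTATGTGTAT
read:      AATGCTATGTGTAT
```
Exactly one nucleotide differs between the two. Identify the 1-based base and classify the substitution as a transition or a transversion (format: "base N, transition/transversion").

The sequences differ only at base 3: C→T (pyrimidine→pyrimidine), a transition.

base 3, transition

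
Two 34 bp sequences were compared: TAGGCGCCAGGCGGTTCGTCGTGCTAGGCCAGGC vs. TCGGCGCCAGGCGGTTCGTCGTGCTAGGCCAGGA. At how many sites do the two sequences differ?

Mismatches (1-based): site 2: A→C; site 34: C→A.

2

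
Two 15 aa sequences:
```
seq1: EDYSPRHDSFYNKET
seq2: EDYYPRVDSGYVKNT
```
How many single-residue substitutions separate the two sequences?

5

The sequences differ at residues 4, 7, 10, 12, 14 (1-based) — 5 in total.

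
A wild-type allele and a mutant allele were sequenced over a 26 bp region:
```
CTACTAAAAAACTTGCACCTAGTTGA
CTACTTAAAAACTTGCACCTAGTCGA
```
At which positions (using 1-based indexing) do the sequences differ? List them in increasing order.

6, 24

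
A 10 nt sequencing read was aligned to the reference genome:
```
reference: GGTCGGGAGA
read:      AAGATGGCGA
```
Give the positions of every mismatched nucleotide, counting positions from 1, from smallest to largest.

1, 2, 3, 4, 5, 8

Scanning 1-based: 1: G/A; 2: G/A; 3: T/G; 4: C/A; 5: G/T; 8: A/C.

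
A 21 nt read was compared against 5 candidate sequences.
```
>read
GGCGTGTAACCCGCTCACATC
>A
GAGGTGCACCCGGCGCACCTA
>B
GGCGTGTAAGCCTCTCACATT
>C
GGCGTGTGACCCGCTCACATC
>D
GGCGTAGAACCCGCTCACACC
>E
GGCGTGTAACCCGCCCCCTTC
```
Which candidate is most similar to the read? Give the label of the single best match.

C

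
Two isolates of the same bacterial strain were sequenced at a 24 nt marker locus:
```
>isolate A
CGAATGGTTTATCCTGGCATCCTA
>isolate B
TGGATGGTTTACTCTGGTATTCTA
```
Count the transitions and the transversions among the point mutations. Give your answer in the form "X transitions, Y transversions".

6 transitions, 0 transversions

Mismatches (1-based):
position 1: C→T (pyrimidine→pyrimidine, transition)
position 3: A→G (purine→purine, transition)
position 12: T→C (pyrimidine→pyrimidine, transition)
position 13: C→T (pyrimidine→pyrimidine, transition)
position 18: C→T (pyrimidine→pyrimidine, transition)
position 21: C→T (pyrimidine→pyrimidine, transition)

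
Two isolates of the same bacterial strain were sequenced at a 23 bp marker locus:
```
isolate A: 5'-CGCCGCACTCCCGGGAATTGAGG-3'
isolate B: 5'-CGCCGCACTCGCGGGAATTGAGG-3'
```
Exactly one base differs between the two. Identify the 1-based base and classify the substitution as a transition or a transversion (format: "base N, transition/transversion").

base 11, transversion

The sequences differ only at base 11: C→G (pyrimidine→purine), a transversion.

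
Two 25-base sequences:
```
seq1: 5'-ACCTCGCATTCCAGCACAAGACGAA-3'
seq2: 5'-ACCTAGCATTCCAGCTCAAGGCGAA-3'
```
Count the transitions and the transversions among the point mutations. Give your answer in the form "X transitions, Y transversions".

1 transition, 2 transversions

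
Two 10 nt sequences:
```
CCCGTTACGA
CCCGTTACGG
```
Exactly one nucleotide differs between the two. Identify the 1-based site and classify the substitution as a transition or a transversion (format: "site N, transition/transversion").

Site 10 changes A→G. A is a purine and G is a purine, so this is a transition.

site 10, transition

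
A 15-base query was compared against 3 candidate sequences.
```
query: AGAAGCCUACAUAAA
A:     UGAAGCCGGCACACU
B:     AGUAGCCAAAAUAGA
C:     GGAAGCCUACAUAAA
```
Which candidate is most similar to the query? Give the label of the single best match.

A differs at 6 sites; B differs at 4 sites; C differs at 1 site. The closest is C.

C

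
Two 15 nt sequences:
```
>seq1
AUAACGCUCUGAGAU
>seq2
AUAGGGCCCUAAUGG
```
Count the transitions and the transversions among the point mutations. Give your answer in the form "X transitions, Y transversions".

Transitions (purine↔purine or pyrimidine↔pyrimidine): 4 A→G, 8 U→C, 11 G→A, 14 A→G.
Transversions (purine↔pyrimidine): 5 C→G, 13 G→U, 15 U→G.

4 transitions, 3 transversions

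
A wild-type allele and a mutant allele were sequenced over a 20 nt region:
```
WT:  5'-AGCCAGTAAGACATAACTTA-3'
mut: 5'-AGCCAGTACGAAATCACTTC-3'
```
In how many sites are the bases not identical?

4

The sequences differ at sites 9, 12, 15, 20 (1-based) — 4 in total.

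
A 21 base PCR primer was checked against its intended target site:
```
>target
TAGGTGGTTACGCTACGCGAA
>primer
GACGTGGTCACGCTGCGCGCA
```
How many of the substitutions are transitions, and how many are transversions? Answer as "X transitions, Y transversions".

2 transitions, 3 transversions

Transitions (purine↔purine or pyrimidine↔pyrimidine): 9 T→C, 15 A→G.
Transversions (purine↔pyrimidine): 1 T→G, 3 G→C, 20 A→C.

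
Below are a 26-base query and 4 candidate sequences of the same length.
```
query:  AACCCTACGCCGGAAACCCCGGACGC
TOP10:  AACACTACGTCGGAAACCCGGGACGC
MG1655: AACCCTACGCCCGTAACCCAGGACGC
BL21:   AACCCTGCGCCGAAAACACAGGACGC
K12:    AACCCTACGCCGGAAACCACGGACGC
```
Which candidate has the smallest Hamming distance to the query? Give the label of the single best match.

TOP10 differs at 3 bases; MG1655 differs at 3 bases; BL21 differs at 4 bases; K12 differs at 1 base. The closest is K12.

K12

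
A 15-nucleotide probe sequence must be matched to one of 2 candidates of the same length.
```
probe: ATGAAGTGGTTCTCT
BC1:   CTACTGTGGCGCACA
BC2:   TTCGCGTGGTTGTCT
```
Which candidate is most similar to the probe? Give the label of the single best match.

Hamming distances to probe — BC1: 8; BC2: 5.
Smallest is BC2 with 5 mismatches.

BC2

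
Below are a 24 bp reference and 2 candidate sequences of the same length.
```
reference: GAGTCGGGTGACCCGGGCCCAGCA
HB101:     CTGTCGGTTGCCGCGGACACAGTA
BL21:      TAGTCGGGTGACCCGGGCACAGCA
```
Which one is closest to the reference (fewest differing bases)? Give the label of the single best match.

HB101 differs at 8 bases; BL21 differs at 2 bases. The closest is BL21.

BL21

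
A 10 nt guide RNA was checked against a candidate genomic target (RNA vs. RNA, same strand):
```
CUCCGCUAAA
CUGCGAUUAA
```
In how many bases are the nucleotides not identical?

3

The sequences differ at bases 3, 6, 8 (1-based) — 3 in total.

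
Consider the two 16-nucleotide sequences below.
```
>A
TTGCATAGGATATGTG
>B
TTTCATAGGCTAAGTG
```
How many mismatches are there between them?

Comparing position by position, 3 positions differ: 3 (G/T), 10 (A/C), 13 (T/A).

3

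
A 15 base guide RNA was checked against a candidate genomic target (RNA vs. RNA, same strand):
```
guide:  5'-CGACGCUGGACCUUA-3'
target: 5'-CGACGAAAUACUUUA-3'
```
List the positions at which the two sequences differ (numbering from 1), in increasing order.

Differences at position 6 (C→A), position 7 (U→A), position 8 (G→A), position 9 (G→U), position 12 (C→U).

6, 7, 8, 9, 12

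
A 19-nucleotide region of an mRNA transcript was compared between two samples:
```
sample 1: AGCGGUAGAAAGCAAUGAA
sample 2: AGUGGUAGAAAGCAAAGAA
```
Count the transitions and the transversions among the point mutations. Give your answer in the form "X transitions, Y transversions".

Mismatches (1-based):
base 3: C→U (pyrimidine→pyrimidine, transition)
base 16: U→A (pyrimidine→purine, transversion)

1 transition, 1 transversion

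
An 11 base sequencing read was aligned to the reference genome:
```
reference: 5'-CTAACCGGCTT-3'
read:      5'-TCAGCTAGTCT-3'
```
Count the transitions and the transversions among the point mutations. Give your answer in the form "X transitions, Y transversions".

7 transitions, 0 transversions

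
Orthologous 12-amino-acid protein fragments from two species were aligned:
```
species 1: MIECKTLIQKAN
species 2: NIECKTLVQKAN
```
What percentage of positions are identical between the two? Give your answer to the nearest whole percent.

83%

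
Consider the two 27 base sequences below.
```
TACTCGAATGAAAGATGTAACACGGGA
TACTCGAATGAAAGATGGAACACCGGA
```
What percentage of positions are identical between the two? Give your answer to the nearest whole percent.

93%

Mismatches at positions 18, 24 (1-based): 2 of 27.
Identical positions: 25/27 = 92.59% → 93%.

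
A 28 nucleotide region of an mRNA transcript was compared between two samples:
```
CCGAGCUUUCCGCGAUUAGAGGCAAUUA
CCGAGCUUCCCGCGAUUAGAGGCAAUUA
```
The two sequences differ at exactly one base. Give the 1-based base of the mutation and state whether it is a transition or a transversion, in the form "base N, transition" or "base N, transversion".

The sequences differ only at base 9: U→C (pyrimidine→pyrimidine), a transition.

base 9, transition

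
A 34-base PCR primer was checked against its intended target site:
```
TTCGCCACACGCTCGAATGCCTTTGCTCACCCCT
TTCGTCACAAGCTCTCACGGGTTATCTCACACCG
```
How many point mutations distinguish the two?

11

The sequences differ at bases 5, 10, 15, 16, 18, 20, 21, 24, 25, 31, 34 (1-based) — 11 in total.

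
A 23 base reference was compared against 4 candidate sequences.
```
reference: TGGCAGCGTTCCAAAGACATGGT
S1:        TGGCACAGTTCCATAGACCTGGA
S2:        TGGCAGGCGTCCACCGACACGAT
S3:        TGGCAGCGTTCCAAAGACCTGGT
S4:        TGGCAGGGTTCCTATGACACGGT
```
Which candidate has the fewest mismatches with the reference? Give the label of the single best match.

S3

S1 differs at 5 bases; S2 differs at 7 bases; S3 differs at 1 base; S4 differs at 4 bases. The closest is S3.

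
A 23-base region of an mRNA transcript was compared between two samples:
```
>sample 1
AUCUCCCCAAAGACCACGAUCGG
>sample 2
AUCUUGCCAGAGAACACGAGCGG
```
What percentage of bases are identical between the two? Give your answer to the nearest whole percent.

78%

Mismatches at positions 5, 6, 10, 14, 20 (1-based): 5 of 23.
Identical positions: 18/23 = 78.26% → 78%.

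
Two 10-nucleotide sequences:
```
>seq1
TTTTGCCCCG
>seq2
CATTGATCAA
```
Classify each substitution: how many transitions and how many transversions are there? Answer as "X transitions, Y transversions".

Transitions (purine↔purine or pyrimidine↔pyrimidine): 1 T→C, 7 C→T, 10 G→A.
Transversions (purine↔pyrimidine): 2 T→A, 6 C→A, 9 C→A.

3 transitions, 3 transversions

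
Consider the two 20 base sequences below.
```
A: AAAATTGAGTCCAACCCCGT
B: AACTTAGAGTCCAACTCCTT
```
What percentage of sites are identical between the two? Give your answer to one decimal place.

75.0%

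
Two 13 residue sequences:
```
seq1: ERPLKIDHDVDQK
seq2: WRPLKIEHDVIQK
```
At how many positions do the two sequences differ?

The sequences differ at positions 1, 7, 11 (1-based) — 3 in total.

3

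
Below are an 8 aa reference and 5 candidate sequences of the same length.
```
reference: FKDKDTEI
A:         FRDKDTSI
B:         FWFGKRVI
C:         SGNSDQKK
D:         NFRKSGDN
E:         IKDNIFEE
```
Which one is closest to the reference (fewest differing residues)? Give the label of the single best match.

A

Hamming distances to reference — A: 2; B: 6; C: 7; D: 7; E: 5.
Smallest is A with 2 mismatches.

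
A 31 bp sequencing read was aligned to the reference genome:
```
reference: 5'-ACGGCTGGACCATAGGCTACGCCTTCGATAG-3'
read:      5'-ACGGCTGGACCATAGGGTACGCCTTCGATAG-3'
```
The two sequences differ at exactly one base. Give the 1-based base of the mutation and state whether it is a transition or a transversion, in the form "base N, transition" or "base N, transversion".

base 17, transversion

The sequences differ only at base 17: C→G (pyrimidine→purine), a transversion.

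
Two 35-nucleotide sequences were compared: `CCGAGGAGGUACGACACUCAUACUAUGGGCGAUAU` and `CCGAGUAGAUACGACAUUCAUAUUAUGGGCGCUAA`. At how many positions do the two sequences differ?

6

Mismatches (1-based): position 6: G→U; position 9: G→A; position 17: C→U; position 23: C→U; position 32: A→C; position 35: U→A.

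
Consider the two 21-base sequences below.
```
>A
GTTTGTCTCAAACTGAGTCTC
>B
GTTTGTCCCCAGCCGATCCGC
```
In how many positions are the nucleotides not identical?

The sequences differ at positions 8, 10, 12, 14, 17, 18, 20 (1-based) — 7 in total.

7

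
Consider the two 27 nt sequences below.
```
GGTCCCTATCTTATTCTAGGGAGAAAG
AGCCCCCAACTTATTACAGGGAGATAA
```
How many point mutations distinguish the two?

Comparing position by position, 8 positions differ: 1 (G/A), 3 (T/C), 7 (T/C), 9 (T/A), 16 (C/A), 17 (T/C), 25 (A/T), 27 (G/A).

8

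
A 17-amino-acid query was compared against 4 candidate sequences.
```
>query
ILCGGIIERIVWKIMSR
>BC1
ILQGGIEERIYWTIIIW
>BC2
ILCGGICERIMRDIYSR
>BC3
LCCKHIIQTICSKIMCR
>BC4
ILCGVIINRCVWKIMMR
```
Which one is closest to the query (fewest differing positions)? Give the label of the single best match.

BC4

Hamming distances to query — BC1: 7; BC2: 5; BC3: 9; BC4: 4.
Smallest is BC4 with 4 mismatches.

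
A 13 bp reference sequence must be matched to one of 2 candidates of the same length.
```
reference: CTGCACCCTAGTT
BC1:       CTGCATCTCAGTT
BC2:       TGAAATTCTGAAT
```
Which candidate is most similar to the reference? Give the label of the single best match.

BC1 differs at 3 bases; BC2 differs at 9 bases. The closest is BC1.

BC1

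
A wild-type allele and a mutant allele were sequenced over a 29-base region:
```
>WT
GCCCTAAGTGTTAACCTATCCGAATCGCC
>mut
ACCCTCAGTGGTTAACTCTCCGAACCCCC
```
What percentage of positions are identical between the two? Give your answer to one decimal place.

8 positions differ (1, 6, 11, 13, 15, 18, 25, 27), so 21 of 29 match: 21/29 = 72.41%.

72.4%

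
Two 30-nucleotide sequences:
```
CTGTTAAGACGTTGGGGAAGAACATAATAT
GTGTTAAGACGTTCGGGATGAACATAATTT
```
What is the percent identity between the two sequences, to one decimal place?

86.7%

4 positions differ (1, 14, 19, 29), so 26 of 30 match: 26/30 = 86.67%.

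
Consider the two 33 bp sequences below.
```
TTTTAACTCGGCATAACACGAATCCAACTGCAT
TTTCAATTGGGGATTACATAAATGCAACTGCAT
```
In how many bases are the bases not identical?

8

Comparing position by position, 8 bases differ: 4 (T/C), 7 (C/T), 9 (C/G), 12 (C/G), 15 (A/T), 19 (C/T), 20 (G/A), 24 (C/G).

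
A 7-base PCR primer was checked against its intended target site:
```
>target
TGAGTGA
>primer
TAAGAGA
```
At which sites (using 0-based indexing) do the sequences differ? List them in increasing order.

1, 4

Scanning 0-based: 1: G/A; 4: T/A.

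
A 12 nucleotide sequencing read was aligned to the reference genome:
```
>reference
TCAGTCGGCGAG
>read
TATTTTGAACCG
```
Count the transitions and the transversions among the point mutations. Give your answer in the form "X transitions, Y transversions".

2 transitions, 6 transversions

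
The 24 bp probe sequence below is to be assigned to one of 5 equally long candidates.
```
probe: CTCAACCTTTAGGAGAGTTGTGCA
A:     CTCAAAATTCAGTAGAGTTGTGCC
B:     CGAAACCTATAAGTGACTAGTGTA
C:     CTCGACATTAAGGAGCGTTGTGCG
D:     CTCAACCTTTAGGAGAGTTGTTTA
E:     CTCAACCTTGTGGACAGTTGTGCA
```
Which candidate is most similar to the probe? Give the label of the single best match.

D

Hamming distances to probe — A: 5; B: 8; C: 5; D: 2; E: 3.
Smallest is D with 2 mismatches.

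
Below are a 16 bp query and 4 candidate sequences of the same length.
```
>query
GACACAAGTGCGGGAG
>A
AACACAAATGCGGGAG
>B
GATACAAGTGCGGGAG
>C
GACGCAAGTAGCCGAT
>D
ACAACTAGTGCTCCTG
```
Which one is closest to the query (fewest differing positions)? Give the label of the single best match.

Hamming distances to query — A: 2; B: 1; C: 6; D: 8.
Smallest is B with 1 mismatch.

B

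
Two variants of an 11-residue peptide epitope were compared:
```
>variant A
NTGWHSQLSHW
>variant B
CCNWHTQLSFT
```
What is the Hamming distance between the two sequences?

6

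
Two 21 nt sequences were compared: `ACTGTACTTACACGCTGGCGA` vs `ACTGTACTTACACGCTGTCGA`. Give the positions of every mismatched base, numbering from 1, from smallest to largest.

18

Scanning 1-based: 18: G/T.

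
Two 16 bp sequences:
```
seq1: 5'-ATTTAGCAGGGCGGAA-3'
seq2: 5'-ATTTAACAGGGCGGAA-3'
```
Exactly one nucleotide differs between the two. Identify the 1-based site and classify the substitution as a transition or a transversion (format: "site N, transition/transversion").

The sequences differ only at site 6: G→A (purine→purine), a transition.

site 6, transition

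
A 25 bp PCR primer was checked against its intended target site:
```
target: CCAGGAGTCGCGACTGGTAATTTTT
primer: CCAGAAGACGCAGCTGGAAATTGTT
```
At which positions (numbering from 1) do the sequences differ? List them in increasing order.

Differences at position 5 (G→A), position 8 (T→A), position 12 (G→A), position 13 (A→G), position 18 (T→A), position 23 (T→G).

5, 8, 12, 13, 18, 23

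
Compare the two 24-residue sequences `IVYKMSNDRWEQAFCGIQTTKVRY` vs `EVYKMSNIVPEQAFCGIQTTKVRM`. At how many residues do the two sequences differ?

5

The sequences differ at residues 1, 8, 9, 10, 24 (1-based) — 5 in total.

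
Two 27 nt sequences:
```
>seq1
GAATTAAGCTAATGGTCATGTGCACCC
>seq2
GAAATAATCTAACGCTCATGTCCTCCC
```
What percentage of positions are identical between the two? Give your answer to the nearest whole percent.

78%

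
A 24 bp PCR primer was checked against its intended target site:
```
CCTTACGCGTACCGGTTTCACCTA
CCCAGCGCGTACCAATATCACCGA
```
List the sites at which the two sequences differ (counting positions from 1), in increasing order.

3, 4, 5, 14, 15, 17, 23

Scanning 1-based: 3: T/C; 4: T/A; 5: A/G; 14: G/A; 15: G/A; 17: T/A; 23: T/G.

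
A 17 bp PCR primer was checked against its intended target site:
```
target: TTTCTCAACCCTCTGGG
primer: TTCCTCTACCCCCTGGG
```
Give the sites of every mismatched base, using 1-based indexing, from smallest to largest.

Scanning 1-based: 3: T/C; 7: A/T; 12: T/C.

3, 7, 12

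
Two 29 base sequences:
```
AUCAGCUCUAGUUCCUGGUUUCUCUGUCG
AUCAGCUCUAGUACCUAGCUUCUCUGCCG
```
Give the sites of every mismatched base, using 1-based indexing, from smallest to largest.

13, 17, 19, 27

Differences at site 13 (U→A), site 17 (G→A), site 19 (U→C), site 27 (U→C).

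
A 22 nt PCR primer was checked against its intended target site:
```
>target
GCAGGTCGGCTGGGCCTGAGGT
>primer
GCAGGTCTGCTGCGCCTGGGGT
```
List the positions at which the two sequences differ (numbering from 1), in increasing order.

8, 13, 19

Differences at position 8 (G→T), position 13 (G→C), position 19 (A→G).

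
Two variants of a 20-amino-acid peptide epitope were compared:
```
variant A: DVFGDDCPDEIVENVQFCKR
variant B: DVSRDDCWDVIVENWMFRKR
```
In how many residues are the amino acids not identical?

7

Mismatches (1-based): residue 3: F→S; residue 4: G→R; residue 8: P→W; residue 10: E→V; residue 15: V→W; residue 16: Q→M; residue 18: C→R.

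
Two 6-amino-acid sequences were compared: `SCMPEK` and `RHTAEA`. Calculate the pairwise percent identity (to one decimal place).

16.7%

Mismatches at positions 1, 2, 3, 4, 6 (1-based): 5 of 6.
Identical positions: 1/6 = 16.67% → 16.7%.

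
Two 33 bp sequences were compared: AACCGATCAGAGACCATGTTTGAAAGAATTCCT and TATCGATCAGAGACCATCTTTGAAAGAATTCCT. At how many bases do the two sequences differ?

3

Comparing position by position, 3 bases differ: 1 (A/T), 3 (C/T), 18 (G/C).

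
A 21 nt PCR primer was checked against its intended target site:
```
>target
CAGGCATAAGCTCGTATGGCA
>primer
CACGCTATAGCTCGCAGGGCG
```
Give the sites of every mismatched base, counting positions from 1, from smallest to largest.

3, 6, 7, 8, 15, 17, 21

Scanning 1-based: 3: G/C; 6: A/T; 7: T/A; 8: A/T; 15: T/C; 17: T/G; 21: A/G.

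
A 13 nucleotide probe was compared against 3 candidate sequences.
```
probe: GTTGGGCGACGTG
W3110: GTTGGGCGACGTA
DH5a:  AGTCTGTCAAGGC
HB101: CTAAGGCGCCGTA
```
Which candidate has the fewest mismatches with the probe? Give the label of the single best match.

W3110

W3110 differs at 1 site; DH5a differs at 9 sites; HB101 differs at 5 sites. The closest is W3110.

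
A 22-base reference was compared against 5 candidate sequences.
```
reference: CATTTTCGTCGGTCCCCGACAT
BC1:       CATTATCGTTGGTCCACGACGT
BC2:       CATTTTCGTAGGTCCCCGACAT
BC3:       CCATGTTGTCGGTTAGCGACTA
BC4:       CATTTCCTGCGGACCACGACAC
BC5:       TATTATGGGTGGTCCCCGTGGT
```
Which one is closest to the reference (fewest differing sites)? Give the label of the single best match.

BC2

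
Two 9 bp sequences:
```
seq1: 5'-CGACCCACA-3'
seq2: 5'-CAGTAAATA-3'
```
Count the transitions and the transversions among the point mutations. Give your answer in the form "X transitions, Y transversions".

Mismatches (1-based):
base 2: G→A (purine→purine, transition)
base 3: A→G (purine→purine, transition)
base 4: C→T (pyrimidine→pyrimidine, transition)
base 5: C→A (pyrimidine→purine, transversion)
base 6: C→A (pyrimidine→purine, transversion)
base 8: C→T (pyrimidine→pyrimidine, transition)

4 transitions, 2 transversions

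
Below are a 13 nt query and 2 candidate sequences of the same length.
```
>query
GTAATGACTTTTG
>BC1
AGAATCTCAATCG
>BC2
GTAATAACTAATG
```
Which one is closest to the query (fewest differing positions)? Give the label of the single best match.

BC2

BC1 differs at 7 positions; BC2 differs at 3 positions. The closest is BC2.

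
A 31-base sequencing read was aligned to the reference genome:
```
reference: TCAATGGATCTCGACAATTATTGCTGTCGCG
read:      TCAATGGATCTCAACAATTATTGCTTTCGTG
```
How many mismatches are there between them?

3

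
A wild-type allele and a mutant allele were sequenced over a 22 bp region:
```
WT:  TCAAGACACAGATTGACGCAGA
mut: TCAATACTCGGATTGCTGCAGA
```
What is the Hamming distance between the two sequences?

5

Comparing position by position, 5 bases differ: 5 (G/T), 8 (A/T), 10 (A/G), 16 (A/C), 17 (C/T).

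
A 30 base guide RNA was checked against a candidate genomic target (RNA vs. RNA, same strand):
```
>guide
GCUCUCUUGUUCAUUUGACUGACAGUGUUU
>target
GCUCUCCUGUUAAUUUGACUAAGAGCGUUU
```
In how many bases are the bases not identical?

5

Mismatches (1-based): base 7: U→C; base 12: C→A; base 21: G→A; base 23: C→G; base 26: U→C.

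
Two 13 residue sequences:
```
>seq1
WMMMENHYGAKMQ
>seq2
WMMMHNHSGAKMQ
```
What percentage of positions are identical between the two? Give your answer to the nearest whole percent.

85%

Mismatches at positions 5, 8 (1-based): 2 of 13.
Identical positions: 11/13 = 84.62% → 85%.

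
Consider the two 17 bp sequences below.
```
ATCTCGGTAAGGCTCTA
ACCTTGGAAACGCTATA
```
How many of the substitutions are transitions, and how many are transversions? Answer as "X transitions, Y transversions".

2 transitions, 3 transversions

Transitions (purine↔purine or pyrimidine↔pyrimidine): 2 T→C, 5 C→T.
Transversions (purine↔pyrimidine): 8 T→A, 11 G→C, 15 C→A.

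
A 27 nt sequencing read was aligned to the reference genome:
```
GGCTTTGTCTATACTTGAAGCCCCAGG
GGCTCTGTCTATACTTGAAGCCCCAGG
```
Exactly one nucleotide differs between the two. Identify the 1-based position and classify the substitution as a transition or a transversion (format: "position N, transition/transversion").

position 5, transition

Position 5 changes T→C. T is a pyrimidine and C is a pyrimidine, so this is a transition.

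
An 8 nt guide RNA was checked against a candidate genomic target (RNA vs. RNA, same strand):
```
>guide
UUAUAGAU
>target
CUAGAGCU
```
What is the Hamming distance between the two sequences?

Comparing position by position, 3 sites differ: 1 (U/C), 4 (U/G), 7 (A/C).

3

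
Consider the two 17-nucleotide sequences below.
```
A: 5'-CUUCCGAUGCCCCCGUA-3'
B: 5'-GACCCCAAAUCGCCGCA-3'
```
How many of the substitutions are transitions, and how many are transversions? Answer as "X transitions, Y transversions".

4 transitions, 5 transversions

Mismatches (1-based):
base 1: C→G (pyrimidine→purine, transversion)
base 2: U→A (pyrimidine→purine, transversion)
base 3: U→C (pyrimidine→pyrimidine, transition)
base 6: G→C (purine→pyrimidine, transversion)
base 8: U→A (pyrimidine→purine, transversion)
base 9: G→A (purine→purine, transition)
base 10: C→U (pyrimidine→pyrimidine, transition)
base 12: C→G (pyrimidine→purine, transversion)
base 16: U→C (pyrimidine→pyrimidine, transition)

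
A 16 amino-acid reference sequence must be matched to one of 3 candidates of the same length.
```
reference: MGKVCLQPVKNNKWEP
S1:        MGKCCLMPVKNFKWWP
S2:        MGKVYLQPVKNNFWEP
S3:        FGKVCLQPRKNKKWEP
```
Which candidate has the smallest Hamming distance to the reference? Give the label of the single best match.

S2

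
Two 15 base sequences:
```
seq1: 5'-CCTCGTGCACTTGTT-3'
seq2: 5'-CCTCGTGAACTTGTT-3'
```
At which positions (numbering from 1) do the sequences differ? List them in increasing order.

Differences at position 8 (C→A).

8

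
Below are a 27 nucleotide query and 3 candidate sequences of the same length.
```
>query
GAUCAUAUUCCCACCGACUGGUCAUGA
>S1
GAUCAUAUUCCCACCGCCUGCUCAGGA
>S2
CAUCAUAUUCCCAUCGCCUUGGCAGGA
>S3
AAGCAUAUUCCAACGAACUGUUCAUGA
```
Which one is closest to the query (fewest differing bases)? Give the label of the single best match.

S1

Hamming distances to query — S1: 3; S2: 6; S3: 6.
Smallest is S1 with 3 mismatches.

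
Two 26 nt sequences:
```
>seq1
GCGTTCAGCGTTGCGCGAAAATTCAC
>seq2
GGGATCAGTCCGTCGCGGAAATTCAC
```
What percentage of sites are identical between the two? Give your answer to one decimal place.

Mismatches at positions 2, 4, 9, 10, 11, 12, 13, 18 (1-based): 8 of 26.
Identical positions: 18/26 = 69.23% → 69.2%.

69.2%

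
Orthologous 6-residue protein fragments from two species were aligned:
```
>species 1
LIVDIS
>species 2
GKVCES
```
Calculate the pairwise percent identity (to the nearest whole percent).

4 positions differ (1, 2, 4, 5), so 2 of 6 match: 2/6 = 33.33%.

33%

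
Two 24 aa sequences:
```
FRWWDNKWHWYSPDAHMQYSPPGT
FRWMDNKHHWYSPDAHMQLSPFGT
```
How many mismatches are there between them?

4

The sequences differ at residues 4, 8, 19, 22 (1-based) — 4 in total.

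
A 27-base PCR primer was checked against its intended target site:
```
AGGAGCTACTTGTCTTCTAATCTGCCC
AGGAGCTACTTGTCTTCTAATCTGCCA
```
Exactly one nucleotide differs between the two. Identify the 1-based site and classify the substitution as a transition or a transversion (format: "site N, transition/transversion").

site 27, transversion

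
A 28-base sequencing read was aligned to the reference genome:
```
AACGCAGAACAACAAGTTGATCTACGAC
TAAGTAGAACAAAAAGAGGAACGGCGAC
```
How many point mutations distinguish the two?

9

Comparing position by position, 9 bases differ: 1 (A/T), 3 (C/A), 5 (C/T), 13 (C/A), 17 (T/A), 18 (T/G), 21 (T/A), 23 (T/G), 24 (A/G).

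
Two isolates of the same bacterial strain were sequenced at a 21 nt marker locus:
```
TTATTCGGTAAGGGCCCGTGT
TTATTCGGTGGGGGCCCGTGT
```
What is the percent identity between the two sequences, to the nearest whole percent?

2 positions differ (10, 11), so 19 of 21 match: 19/21 = 90.48%.

90%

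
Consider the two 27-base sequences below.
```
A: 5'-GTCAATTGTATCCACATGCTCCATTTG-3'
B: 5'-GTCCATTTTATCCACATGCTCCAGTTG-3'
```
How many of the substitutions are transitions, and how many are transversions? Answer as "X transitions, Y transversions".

0 transitions, 3 transversions

Transitions (purine↔purine or pyrimidine↔pyrimidine): none.
Transversions (purine↔pyrimidine): 4 A→C, 8 G→T, 24 T→G.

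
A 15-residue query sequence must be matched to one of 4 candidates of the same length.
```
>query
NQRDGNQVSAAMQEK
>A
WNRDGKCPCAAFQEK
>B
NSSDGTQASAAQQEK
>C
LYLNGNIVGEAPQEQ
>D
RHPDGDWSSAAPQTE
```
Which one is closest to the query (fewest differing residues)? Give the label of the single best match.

Hamming distances to query — A: 7; B: 5; C: 9; D: 9.
Smallest is B with 5 mismatches.

B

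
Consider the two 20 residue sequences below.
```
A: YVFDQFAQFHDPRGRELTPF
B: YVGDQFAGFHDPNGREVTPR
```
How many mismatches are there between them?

5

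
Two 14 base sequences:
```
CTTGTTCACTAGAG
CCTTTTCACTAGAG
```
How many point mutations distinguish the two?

Comparing position by position, 2 bases differ: 2 (T/C), 4 (G/T).

2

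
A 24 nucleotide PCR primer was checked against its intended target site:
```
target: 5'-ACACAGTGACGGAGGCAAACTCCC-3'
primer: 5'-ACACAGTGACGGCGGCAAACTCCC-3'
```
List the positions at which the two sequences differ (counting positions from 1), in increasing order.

Scanning 1-based: 13: A/C.

13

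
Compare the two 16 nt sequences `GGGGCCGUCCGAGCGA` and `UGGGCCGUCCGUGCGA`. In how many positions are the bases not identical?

2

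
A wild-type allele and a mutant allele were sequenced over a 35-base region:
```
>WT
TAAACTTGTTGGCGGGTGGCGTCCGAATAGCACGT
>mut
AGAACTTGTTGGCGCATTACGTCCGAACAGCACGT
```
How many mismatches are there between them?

7

Comparing position by position, 7 sites differ: 1 (T/A), 2 (A/G), 15 (G/C), 16 (G/A), 18 (G/T), 19 (G/A), 28 (T/C).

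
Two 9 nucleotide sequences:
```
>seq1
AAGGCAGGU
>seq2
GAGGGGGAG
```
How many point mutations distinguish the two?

5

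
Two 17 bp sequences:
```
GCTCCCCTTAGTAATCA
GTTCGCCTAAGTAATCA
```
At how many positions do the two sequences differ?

The sequences differ at positions 2, 5, 9 (1-based) — 3 in total.

3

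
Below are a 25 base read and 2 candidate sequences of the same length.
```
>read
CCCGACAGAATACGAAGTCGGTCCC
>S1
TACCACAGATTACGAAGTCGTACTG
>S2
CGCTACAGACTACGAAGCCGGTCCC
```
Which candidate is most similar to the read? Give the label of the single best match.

S1 differs at 8 bases; S2 differs at 4 bases. The closest is S2.

S2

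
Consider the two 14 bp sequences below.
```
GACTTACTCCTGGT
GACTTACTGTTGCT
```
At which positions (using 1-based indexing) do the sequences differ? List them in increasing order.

9, 10, 13

Differences at position 9 (C→G), position 10 (C→T), position 13 (G→C).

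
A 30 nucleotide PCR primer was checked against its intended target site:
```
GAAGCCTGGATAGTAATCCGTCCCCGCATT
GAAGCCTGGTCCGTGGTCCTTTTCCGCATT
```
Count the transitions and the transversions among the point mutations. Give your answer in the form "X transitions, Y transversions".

5 transitions, 3 transversions

Mismatches (1-based):
base 10: A→T (purine→pyrimidine, transversion)
base 11: T→C (pyrimidine→pyrimidine, transition)
base 12: A→C (purine→pyrimidine, transversion)
base 15: A→G (purine→purine, transition)
base 16: A→G (purine→purine, transition)
base 20: G→T (purine→pyrimidine, transversion)
base 22: C→T (pyrimidine→pyrimidine, transition)
base 23: C→T (pyrimidine→pyrimidine, transition)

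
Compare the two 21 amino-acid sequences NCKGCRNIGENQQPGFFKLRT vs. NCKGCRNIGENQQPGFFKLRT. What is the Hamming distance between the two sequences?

0

The two sequences are identical at every position.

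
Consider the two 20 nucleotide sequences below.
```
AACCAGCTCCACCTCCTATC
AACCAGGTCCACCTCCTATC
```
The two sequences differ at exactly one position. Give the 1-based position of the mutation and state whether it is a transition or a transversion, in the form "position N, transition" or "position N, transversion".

Position 7 changes C→G. C is a pyrimidine and G is a purine, so this is a transversion.

position 7, transversion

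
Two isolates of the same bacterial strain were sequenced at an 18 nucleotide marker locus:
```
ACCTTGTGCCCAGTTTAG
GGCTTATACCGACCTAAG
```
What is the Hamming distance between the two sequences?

8

The sequences differ at bases 1, 2, 6, 8, 11, 13, 14, 16 (1-based) — 8 in total.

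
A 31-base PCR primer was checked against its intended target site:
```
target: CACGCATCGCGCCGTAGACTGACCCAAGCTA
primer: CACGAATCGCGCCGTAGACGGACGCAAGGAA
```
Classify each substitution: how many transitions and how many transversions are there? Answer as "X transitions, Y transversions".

Transitions (purine↔purine or pyrimidine↔pyrimidine): none.
Transversions (purine↔pyrimidine): 5 C→A, 20 T→G, 24 C→G, 29 C→G, 30 T→A.

0 transitions, 5 transversions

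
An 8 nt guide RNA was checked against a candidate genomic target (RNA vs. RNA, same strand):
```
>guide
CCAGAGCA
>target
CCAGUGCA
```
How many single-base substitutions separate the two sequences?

1

Comparing position by position, 1 site differs: 5 (A/U).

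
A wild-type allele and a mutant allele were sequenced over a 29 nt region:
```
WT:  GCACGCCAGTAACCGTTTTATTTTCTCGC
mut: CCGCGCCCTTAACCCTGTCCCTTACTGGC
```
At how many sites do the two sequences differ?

Comparing position by position, 11 sites differ: 1 (G/C), 3 (A/G), 8 (A/C), 9 (G/T), 15 (G/C), 17 (T/G), 19 (T/C), 20 (A/C), 21 (T/C), 24 (T/A), 27 (C/G).

11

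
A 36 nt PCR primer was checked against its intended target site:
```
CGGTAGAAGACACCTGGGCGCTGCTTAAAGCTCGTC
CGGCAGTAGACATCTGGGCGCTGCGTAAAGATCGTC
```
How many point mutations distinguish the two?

Comparing position by position, 5 sites differ: 4 (T/C), 7 (A/T), 13 (C/T), 25 (T/G), 31 (C/A).

5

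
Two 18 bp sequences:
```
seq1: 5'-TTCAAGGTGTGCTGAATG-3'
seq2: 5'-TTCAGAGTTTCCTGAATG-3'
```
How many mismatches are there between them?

4

Comparing position by position, 4 positions differ: 5 (A/G), 6 (G/A), 9 (G/T), 11 (G/C).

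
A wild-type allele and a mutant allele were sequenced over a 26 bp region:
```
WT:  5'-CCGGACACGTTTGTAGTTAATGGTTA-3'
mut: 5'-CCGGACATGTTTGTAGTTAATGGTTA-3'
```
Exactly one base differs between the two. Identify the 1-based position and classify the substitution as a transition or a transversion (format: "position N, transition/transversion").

Position 8 changes C→T. C is a pyrimidine and T is a pyrimidine, so this is a transition.

position 8, transition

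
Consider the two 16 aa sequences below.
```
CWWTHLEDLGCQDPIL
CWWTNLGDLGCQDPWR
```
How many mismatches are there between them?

4

Comparing position by position, 4 residues differ: 5 (H/N), 7 (E/G), 15 (I/W), 16 (L/R).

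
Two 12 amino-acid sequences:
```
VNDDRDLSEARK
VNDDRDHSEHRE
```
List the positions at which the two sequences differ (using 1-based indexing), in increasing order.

7, 10, 12

Differences at position 7 (L→H), position 10 (A→H), position 12 (K→E).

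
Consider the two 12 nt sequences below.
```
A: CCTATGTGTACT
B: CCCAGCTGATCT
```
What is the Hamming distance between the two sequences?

5

Mismatches (1-based): site 3: T→C; site 5: T→G; site 6: G→C; site 9: T→A; site 10: A→T.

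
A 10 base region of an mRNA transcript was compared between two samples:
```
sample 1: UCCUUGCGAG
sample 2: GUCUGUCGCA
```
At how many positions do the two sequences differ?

The sequences differ at positions 1, 2, 5, 6, 9, 10 (1-based) — 6 in total.

6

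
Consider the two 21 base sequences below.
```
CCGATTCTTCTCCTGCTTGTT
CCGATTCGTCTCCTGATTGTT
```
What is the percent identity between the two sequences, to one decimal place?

Mismatches at positions 8, 16 (1-based): 2 of 21.
Identical positions: 19/21 = 90.48% → 90.5%.

90.5%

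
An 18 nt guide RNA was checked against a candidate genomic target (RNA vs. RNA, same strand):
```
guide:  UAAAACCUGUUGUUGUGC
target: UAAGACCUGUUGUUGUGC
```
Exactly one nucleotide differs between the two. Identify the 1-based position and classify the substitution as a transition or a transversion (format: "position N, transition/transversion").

The sequences differ only at position 4: A→G (purine→purine), a transition.

position 4, transition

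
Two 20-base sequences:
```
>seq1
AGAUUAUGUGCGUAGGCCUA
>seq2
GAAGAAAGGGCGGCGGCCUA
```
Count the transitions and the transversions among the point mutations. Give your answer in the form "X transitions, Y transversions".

2 transitions, 6 transversions

Mismatches (1-based):
position 1: A→G (purine→purine, transition)
position 2: G→A (purine→purine, transition)
position 4: U→G (pyrimidine→purine, transversion)
position 5: U→A (pyrimidine→purine, transversion)
position 7: U→A (pyrimidine→purine, transversion)
position 9: U→G (pyrimidine→purine, transversion)
position 13: U→G (pyrimidine→purine, transversion)
position 14: A→C (purine→pyrimidine, transversion)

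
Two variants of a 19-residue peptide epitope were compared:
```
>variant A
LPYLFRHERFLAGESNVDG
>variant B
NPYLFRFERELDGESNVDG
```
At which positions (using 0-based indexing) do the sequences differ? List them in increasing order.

Differences at position 0 (L→N), position 6 (H→F), position 9 (F→E), position 11 (A→D).

0, 6, 9, 11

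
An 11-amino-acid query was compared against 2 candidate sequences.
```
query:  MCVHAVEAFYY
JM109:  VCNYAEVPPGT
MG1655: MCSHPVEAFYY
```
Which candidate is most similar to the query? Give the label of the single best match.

Hamming distances to query — JM109: 9; MG1655: 2.
Smallest is MG1655 with 2 mismatches.

MG1655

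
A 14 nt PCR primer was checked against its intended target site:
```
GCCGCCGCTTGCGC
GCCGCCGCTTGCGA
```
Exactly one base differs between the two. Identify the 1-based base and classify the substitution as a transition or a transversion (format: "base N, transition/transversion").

Base 14 changes C→A. C is a pyrimidine and A is a purine, so this is a transversion.

base 14, transversion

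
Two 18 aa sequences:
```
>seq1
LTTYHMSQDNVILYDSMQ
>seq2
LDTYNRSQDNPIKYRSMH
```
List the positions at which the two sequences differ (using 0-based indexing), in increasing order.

Scanning 0-based: 1: T/D; 4: H/N; 5: M/R; 10: V/P; 12: L/K; 14: D/R; 17: Q/H.

1, 4, 5, 10, 12, 14, 17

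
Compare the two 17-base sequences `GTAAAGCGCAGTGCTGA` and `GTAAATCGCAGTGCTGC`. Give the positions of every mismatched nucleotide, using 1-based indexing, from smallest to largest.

6, 17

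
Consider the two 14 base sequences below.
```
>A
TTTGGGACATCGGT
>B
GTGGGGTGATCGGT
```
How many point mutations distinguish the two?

4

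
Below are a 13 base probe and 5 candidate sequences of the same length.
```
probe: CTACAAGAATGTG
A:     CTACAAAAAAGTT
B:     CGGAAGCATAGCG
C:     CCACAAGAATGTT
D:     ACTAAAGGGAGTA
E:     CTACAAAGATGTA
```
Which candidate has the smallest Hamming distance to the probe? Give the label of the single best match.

C

Hamming distances to probe — A: 3; B: 8; C: 2; D: 8; E: 3.
Smallest is C with 2 mismatches.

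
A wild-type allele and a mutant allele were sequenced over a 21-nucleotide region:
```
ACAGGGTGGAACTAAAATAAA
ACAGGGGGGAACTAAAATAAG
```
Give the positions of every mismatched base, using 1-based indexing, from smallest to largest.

Differences at position 7 (T→G), position 21 (A→G).

7, 21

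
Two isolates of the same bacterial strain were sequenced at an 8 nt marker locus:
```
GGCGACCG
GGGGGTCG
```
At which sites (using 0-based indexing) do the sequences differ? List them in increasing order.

2, 4, 5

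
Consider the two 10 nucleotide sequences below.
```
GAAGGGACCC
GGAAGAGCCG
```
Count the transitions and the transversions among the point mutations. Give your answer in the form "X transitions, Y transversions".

Mismatches (1-based):
base 2: A→G (purine→purine, transition)
base 4: G→A (purine→purine, transition)
base 6: G→A (purine→purine, transition)
base 7: A→G (purine→purine, transition)
base 10: C→G (pyrimidine→purine, transversion)

4 transitions, 1 transversion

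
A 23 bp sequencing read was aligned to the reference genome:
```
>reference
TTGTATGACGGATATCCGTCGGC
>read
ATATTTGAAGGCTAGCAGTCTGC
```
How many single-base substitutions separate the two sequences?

8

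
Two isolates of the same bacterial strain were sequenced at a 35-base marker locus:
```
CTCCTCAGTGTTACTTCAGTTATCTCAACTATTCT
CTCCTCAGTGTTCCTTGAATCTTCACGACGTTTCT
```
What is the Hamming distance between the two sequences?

9

Comparing position by position, 9 sites differ: 13 (A/C), 17 (C/G), 19 (G/A), 21 (T/C), 22 (A/T), 25 (T/A), 27 (A/G), 30 (T/G), 31 (A/T).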